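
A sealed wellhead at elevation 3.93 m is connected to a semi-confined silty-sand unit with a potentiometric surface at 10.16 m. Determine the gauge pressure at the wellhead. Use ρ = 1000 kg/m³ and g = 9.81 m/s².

P ≈ 61.1 kPa

Head above the cap: Δh = 10.16 − 3.93 = 6.23 m.
P = ρgΔh = 1000 × 9.81 × 6.23 = 61116 Pa ≈ 61.1 kPa.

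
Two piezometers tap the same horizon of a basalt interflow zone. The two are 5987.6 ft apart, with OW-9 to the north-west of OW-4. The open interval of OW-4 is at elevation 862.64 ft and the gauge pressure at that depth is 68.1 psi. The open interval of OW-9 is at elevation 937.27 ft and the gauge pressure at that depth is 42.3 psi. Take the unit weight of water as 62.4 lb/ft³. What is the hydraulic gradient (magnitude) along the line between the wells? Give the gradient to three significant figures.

Pressure head at OW-4: ψ = 144·P/γ = 144 × 68.1 / 62.4 = 157.15 ft.
Total head at OW-4: h = z + ψ = 862.64 + 157.15 = 1019.79 ft.
Pressure head at OW-9: ψ = 144·P/γ = 144 × 42.3 / 62.4 = 97.62 ft.
Total head at OW-9: h = z + ψ = 937.27 + 97.62 = 1034.89 ft.
Head difference: h(OW-4) − h(OW-9) = 1019.79 − 1034.89 = -15.10 ft.
Hydraulic gradient: i = |Δh| / L = 15.10 / 5987.6 = 0.00252.

i ≈ 0.00252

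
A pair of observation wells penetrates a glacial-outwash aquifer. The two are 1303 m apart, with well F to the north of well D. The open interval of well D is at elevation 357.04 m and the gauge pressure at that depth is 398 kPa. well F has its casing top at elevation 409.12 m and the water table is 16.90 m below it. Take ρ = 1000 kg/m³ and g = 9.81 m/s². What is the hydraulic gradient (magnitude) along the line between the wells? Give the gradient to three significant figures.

Pressure head at well D: ψ = P/(ρg) = 398×1000 / (1000 × 9.81) = 40.57 m.
Total head at well D: h = z + ψ = 357.04 + 40.57 = 397.61 m.
Total head at well F: h = 409.12 − 16.90 = 392.22 m.
Head difference: h(well D) − h(well F) = 397.61 − 392.22 = 5.39 m.
Hydraulic gradient: i = |Δh| / L = 5.39 / 1303 = 0.00414.

i ≈ 0.00414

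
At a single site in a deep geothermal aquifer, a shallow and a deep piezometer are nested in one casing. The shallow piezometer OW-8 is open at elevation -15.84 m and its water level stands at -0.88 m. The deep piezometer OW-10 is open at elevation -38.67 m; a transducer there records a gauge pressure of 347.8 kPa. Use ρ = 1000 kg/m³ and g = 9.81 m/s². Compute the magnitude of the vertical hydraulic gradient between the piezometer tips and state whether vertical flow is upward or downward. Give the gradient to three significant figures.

|i_v| ≈ 0.102; vertical flow is downward

Total head at OW-8: h = -0.88 m (water level in the standpipe).
Pressure head at OW-10: ψ = P/(ρg) = 347.8×1000 / (1000 × 9.81) = 35.45 m.
Total head at OW-10: h = z + ψ = -38.67 + 35.45 = -3.22 m.
Δh = h(OW-8) − h(OW-10) = -0.88 − (-3.22) = 2.34 m.
Vertical separation Δz = -15.84 − (-38.67) = 22.83 m.
|i_v| = |Δh| / Δz = 2.34 / 22.83 = 0.102.
Head is higher in the shallow piezometer, so vertical flow is downward (recharge condition).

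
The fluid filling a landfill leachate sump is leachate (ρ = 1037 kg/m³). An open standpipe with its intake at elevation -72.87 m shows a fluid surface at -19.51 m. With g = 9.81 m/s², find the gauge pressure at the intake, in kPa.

P ≈ 543 kPa

Pressure head ψ = h − z = -19.51 − (-72.87) = 53.36 m.
P = ρgψ = 1037 × 9.81 × 53.36 = 542830 Pa ≈ 543 kPa.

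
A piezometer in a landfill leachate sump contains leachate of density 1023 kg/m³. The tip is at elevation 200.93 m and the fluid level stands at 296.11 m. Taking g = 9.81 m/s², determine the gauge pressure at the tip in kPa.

Pressure head ψ = h − z = 296.11 − 200.93 = 95.18 m.
P = ρgψ = 1023 × 9.81 × 95.18 = 955191 Pa ≈ 955 kPa.

P ≈ 955 kPa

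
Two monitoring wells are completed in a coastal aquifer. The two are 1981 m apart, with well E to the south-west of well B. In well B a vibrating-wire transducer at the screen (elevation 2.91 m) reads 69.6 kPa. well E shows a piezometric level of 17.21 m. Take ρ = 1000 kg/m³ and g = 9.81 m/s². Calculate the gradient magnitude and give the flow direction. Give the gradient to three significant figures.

i ≈ 0.00364; groundwater flows toward the north-east

Pressure head at well B: ψ = P/(ρg) = 69.6×1000 / (1000 × 9.81) = 7.09 m.
Total head at well B: h = z + ψ = 2.91 + 7.09 = 10.00 m.
Total head at well E: h = 17.21 m (water level in the piezometer is the total head).
Head difference: h(well B) − h(well E) = 10.00 − 17.21 = -7.21 m.
Hydraulic gradient: i = |Δh| / L = 7.21 / 1981 = 0.00364.
Flow is from higher to lower head: from well E toward well B, i.e. toward the north-east.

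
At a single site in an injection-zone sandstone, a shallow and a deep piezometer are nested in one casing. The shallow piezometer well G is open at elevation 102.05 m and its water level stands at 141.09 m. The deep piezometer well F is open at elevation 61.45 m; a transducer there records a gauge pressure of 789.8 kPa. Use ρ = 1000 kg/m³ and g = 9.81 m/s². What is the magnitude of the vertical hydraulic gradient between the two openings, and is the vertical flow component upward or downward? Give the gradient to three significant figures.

|i_v| ≈ 0.0214; vertical flow is upward

Total head at well G: h = 141.09 m (water level in the standpipe).
Pressure head at well F: ψ = P/(ρg) = 789.8×1000 / (1000 × 9.81) = 80.51 m.
Total head at well F: h = z + ψ = 61.45 + 80.51 = 141.96 m.
Δh = h(well G) − h(well F) = 141.09 − 141.96 = -0.87 m.
Vertical separation Δz = 102.05 − 61.45 = 40.60 m.
|i_v| = |Δh| / Δz = 0.87 / 40.60 = 0.0214.
Head is higher in the deep piezometer, so vertical flow is upward (discharge condition).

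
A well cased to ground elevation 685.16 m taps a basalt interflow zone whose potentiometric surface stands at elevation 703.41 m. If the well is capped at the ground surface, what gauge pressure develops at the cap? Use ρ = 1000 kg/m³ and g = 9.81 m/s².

Head above the cap: Δh = 703.41 − 685.16 = 18.25 m.
P = ρgΔh = 1000 × 9.81 × 18.25 = 179032 Pa ≈ 179 kPa.

P ≈ 179 kPa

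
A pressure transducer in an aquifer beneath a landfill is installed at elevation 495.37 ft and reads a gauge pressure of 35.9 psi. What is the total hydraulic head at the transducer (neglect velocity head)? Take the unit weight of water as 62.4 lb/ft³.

h ≈ 578.22 ft

ψ = 144·P/γ = 144 × 35.9 / 62.4 = 82.85 ft.
h = z + ψ = 495.37 + 82.85 = 578.22 ft.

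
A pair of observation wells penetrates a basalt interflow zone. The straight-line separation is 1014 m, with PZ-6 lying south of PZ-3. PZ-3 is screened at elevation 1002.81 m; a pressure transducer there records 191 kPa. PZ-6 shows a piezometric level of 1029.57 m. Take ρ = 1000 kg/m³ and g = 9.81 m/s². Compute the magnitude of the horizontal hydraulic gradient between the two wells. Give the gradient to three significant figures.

Pressure head at PZ-3: ψ = P/(ρg) = 191×1000 / (1000 × 9.81) = 19.47 m.
Total head at PZ-3: h = z + ψ = 1002.81 + 19.47 = 1022.28 m.
Total head at PZ-6: h = 1029.57 m (water level in the piezometer is the total head).
Head difference: h(PZ-3) − h(PZ-6) = 1022.28 − 1029.57 = -7.29 m.
Hydraulic gradient: i = |Δh| / L = 7.29 / 1014 = 0.00719.

i ≈ 0.00719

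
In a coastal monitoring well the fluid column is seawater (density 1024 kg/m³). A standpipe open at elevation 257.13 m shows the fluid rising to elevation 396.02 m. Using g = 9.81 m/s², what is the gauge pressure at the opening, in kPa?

Pressure head ψ = h − z = 396.02 − 257.13 = 138.89 m.
P = ρgψ = 1024 × 9.81 × 138.89 = 1395211 Pa ≈ 1400 kPa.

P ≈ 1400 kPa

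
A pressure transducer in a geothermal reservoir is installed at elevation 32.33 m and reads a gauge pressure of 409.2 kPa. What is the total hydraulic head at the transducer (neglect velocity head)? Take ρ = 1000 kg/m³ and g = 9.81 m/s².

h ≈ 74.04 m

ψ = P/(ρg) = 409.2×1000 / (1000 × 9.81) = 41.71 m.
h = z + ψ = 32.33 + 41.71 = 74.04 m.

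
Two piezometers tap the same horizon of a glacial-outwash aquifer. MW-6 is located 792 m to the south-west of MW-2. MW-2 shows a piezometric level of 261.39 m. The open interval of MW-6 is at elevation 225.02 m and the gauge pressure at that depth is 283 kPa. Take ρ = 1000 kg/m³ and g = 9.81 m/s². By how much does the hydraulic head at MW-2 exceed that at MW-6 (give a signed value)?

Total head at MW-2: h = 261.39 m (water level in the piezometer is the total head).
Pressure head at MW-6: ψ = P/(ρg) = 283×1000 / (1000 × 9.81) = 28.85 m.
Total head at MW-6: h = z + ψ = 225.02 + 28.85 = 253.87 m.
Head difference: h(MW-2) − h(MW-6) = 261.39 − 253.87 = 7.52 m.

Δh ≈ 7.52 m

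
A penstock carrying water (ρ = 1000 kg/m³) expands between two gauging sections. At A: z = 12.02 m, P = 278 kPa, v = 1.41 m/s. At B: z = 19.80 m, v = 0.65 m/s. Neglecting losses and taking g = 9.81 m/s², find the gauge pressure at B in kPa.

Pressure head at A: ψ₁ = P₁/(ρg) = 278×1000 / (1000 × 9.81) = 28.34 m.
Velocity heads: v₁²/2g = 1.41²/19.62 = 0.101 m; v₂²/2g = 0.65²/19.62 = 0.022 m.
Total head H = z₁ + ψ₁ + v₁²/2g = 12.02 + 28.34 + 0.101 = 40.46 m.
ψ₂ = H − z₂ − v₂²/2g = 40.46 − 19.80 − 0.022 = 20.64 m.
P₂ = ρgψ₂ = 1000 × 9.81 × 20.64 ≈ 202 kPa.

P₂ ≈ 202 kPa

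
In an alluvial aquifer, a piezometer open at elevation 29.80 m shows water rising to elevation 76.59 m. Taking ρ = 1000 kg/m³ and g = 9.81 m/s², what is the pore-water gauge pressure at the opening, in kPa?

Pressure head ψ = h − z = 76.59 − 29.80 = 46.79 m.
P = ρgψ = 1000 × 9.81 × 46.79 = 459010 Pa ≈ 459 kPa.

P ≈ 459 kPa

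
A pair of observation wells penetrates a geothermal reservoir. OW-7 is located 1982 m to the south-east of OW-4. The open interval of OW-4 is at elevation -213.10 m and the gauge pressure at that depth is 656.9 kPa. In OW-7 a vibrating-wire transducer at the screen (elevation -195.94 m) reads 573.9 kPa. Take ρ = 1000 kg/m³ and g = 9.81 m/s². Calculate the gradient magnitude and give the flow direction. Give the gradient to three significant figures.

i ≈ 0.00439; groundwater flows toward the north-west

Pressure head at OW-4: ψ = P/(ρg) = 656.9×1000 / (1000 × 9.81) = 66.96 m.
Total head at OW-4: h = z + ψ = -213.10 + 66.96 = -146.14 m.
Pressure head at OW-7: ψ = P/(ρg) = 573.9×1000 / (1000 × 9.81) = 58.50 m.
Total head at OW-7: h = z + ψ = -195.94 + 58.50 = -137.44 m.
Head difference: h(OW-4) − h(OW-7) = -146.14 − (-137.44) = -8.70 m.
Hydraulic gradient: i = |Δh| / L = 8.70 / 1982 = 0.00439.
Flow is from higher to lower head: from OW-7 toward OW-4, i.e. toward the north-west.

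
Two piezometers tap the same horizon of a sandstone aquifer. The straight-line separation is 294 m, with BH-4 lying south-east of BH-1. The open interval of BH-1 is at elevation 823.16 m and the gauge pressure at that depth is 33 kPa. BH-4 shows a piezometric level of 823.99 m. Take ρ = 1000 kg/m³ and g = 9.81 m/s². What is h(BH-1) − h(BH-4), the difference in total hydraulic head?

Pressure head at BH-1: ψ = P/(ρg) = 33×1000 / (1000 × 9.81) = 3.36 m.
Total head at BH-1: h = z + ψ = 823.16 + 3.36 = 826.52 m.
Total head at BH-4: h = 823.99 m (water level in the piezometer is the total head).
Head difference: h(BH-1) − h(BH-4) = 826.52 − 823.99 = 2.53 m.

Δh ≈ 2.53 m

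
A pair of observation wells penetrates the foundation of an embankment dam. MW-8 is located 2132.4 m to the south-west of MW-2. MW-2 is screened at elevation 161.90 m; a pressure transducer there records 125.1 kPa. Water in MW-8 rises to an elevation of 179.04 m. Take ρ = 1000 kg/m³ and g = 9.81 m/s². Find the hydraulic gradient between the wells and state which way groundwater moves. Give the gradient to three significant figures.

Pressure head at MW-2: ψ = P/(ρg) = 125.1×1000 / (1000 × 9.81) = 12.75 m.
Total head at MW-2: h = z + ψ = 161.90 + 12.75 = 174.65 m.
Total head at MW-8: h = 179.04 m (water level in the piezometer is the total head).
Head difference: h(MW-2) − h(MW-8) = 174.65 − 179.04 = -4.39 m.
Hydraulic gradient: i = |Δh| / L = 4.39 / 2132.4 = 0.00206.
Flow is from higher to lower head: from MW-8 toward MW-2, i.e. toward the north-east.

i ≈ 0.00206; groundwater flows toward the north-east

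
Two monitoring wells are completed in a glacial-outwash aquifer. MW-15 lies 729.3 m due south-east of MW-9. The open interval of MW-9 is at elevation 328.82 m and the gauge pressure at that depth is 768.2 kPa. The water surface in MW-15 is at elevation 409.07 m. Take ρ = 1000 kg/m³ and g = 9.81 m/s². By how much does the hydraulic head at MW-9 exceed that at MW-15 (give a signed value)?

Pressure head at MW-9: ψ = P/(ρg) = 768.2×1000 / (1000 × 9.81) = 78.31 m.
Total head at MW-9: h = z + ψ = 328.82 + 78.31 = 407.13 m.
Total head at MW-15: h = 409.07 m (water level in the piezometer is the total head).
Head difference: h(MW-9) − h(MW-15) = 407.13 − 409.07 = -1.94 m.

Δh ≈ -1.94 m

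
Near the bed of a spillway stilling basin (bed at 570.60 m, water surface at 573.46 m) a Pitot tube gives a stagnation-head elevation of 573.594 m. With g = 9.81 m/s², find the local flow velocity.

v ≈ 1.62 m/s

Near the bed, under hydrostatic conditions, the piezometric head (z + ψ) equals the free-surface elevation, 573.46 m.
Velocity head = total − piezometric = 573.594 − 573.46 = 0.134 m.
v = √(2g·h_v) = √(2 × 9.81 × 0.134) = 1.62 m/s.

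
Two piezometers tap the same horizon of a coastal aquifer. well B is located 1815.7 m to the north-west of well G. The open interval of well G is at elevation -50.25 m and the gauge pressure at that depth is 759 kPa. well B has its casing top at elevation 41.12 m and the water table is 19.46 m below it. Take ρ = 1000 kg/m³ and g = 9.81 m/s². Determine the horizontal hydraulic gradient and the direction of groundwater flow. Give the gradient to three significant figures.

Pressure head at well G: ψ = P/(ρg) = 759×1000 / (1000 × 9.81) = 77.37 m.
Total head at well G: h = z + ψ = -50.25 + 77.37 = 27.12 m.
Total head at well B: h = 41.12 − 19.46 = 21.66 m.
Head difference: h(well G) − h(well B) = 27.12 − 21.66 = 5.46 m.
Hydraulic gradient: i = |Δh| / L = 5.46 / 1815.7 = 0.00301.
Flow is from higher to lower head: from well G toward well B, i.e. toward the north-west.

i ≈ 0.00301; groundwater flows toward the north-west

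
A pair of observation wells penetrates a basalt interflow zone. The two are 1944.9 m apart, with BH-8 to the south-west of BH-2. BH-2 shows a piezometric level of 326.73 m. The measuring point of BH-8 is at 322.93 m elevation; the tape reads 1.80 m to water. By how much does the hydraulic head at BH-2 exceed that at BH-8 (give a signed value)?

Total head at BH-2: h = 326.73 m (water level in the piezometer is the total head).
Total head at BH-8: h = 322.93 − 1.80 = 321.13 m.
Head difference: h(BH-2) − h(BH-8) = 326.73 − 321.13 = 5.60 m.

Δh ≈ 5.60 m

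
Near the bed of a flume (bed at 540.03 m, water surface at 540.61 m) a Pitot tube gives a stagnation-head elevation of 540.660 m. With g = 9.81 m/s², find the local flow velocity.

v ≈ 0.990 m/s

Near the bed, under hydrostatic conditions, the piezometric head (z + ψ) equals the free-surface elevation, 540.61 m.
Velocity head = total − piezometric = 540.660 − 540.61 = 0.050 m.
v = √(2g·h_v) = √(2 × 9.81 × 0.050) = 0.990 m/s.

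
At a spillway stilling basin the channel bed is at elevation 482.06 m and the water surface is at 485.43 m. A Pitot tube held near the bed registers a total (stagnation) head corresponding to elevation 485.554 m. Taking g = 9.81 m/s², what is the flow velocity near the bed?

v ≈ 1.56 m/s

Near the bed, under hydrostatic conditions, the piezometric head (z + ψ) equals the free-surface elevation, 485.43 m.
Velocity head = total − piezometric = 485.554 − 485.43 = 0.124 m.
v = √(2g·h_v) = √(2 × 9.81 × 0.124) = 1.56 m/s.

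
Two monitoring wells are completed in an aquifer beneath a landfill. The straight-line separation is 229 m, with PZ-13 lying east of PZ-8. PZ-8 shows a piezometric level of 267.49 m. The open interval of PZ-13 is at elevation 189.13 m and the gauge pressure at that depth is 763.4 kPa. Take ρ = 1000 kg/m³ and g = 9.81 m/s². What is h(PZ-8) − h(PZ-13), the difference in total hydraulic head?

Δh ≈ 0.54 m

Total head at PZ-8: h = 267.49 m (water level in the piezometer is the total head).
Pressure head at PZ-13: ψ = P/(ρg) = 763.4×1000 / (1000 × 9.81) = 77.82 m.
Total head at PZ-13: h = z + ψ = 189.13 + 77.82 = 266.95 m.
Head difference: h(PZ-8) − h(PZ-13) = 267.49 − 266.95 = 0.54 m.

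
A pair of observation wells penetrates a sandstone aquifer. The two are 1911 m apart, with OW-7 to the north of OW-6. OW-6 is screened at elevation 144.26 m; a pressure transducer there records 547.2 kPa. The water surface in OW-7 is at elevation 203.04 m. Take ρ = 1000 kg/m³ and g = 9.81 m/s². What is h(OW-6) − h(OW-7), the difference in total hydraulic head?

Pressure head at OW-6: ψ = P/(ρg) = 547.2×1000 / (1000 × 9.81) = 55.78 m.
Total head at OW-6: h = z + ψ = 144.26 + 55.78 = 200.04 m.
Total head at OW-7: h = 203.04 m (water level in the piezometer is the total head).
Head difference: h(OW-6) − h(OW-7) = 200.04 − 203.04 = -3.00 m.

Δh ≈ -3.00 m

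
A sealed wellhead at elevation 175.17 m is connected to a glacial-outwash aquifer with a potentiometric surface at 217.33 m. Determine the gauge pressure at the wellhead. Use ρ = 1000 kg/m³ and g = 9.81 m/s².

P ≈ 414 kPa

Head above the cap: Δh = 217.33 − 175.17 = 42.16 m.
P = ρgΔh = 1000 × 9.81 × 42.16 = 413590 Pa ≈ 414 kPa.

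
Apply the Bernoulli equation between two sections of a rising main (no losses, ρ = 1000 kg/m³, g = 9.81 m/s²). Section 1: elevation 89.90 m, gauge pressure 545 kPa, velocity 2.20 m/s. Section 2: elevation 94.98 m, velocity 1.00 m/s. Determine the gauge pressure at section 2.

P₂ ≈ 497 kPa

Pressure head at 1: ψ₁ = P₁/(ρg) = 545×1000 / (1000 × 9.81) = 55.56 m.
Velocity heads: v₁²/2g = 2.20²/19.62 = 0.247 m; v₂²/2g = 1.00²/19.62 = 0.051 m.
Total head H = z₁ + ψ₁ + v₁²/2g = 89.90 + 55.56 + 0.247 = 145.71 m.
ψ₂ = H − z₂ − v₂²/2g = 145.71 − 94.98 − 0.051 = 50.68 m.
P₂ = ρgψ₂ = 1000 × 9.81 × 50.68 ≈ 497 kPa.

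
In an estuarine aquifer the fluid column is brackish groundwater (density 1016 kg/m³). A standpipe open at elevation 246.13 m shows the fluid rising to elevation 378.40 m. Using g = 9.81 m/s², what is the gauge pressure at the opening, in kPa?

Pressure head ψ = h − z = 378.40 − 246.13 = 132.27 m.
P = ρgψ = 1016 × 9.81 × 132.27 = 1318330 Pa ≈ 1320 kPa.

P ≈ 1320 kPa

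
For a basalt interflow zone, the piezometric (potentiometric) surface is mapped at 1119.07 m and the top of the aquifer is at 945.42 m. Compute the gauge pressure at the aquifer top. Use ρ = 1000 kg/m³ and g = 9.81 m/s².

Pressure head at the aquifer top: ψ = h − z = 1119.07 − 945.42 = 173.65 m.
P = ρgψ = 1000 × 9.81 × 173.65 = 1703506 Pa ≈ 1700 kPa.

P ≈ 1700 kPa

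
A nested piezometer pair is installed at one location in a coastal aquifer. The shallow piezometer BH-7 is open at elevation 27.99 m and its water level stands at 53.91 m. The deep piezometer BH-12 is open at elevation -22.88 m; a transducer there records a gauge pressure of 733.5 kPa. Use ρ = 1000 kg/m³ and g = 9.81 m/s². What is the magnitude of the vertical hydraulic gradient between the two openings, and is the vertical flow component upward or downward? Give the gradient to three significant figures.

|i_v| ≈ 0.0397; vertical flow is downward

Total head at BH-7: h = 53.91 m (water level in the standpipe).
Pressure head at BH-12: ψ = P/(ρg) = 733.5×1000 / (1000 × 9.81) = 74.77 m.
Total head at BH-12: h = z + ψ = -22.88 + 74.77 = 51.89 m.
Δh = h(BH-7) − h(BH-12) = 53.91 − 51.89 = 2.02 m.
Vertical separation Δz = 27.99 − (-22.88) = 50.87 m.
|i_v| = |Δh| / Δz = 2.02 / 50.87 = 0.0397.
Head is higher in the shallow piezometer, so vertical flow is downward (recharge condition).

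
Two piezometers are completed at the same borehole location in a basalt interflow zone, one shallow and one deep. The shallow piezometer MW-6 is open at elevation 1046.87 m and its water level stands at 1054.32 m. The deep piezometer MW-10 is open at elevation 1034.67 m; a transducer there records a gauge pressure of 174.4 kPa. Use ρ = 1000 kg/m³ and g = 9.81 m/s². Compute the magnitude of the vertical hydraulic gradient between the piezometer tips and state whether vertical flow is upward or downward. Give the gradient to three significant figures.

Total head at MW-6: h = 1054.32 m (water level in the standpipe).
Pressure head at MW-10: ψ = P/(ρg) = 174.4×1000 / (1000 × 9.81) = 17.78 m.
Total head at MW-10: h = z + ψ = 1034.67 + 17.78 = 1052.45 m.
Δh = h(MW-6) − h(MW-10) = 1054.32 − 1052.45 = 1.87 m.
Vertical separation Δz = 1046.87 − 1034.67 = 12.20 m.
|i_v| = |Δh| / Δz = 1.87 / 12.20 = 0.153.
Head is higher in the shallow piezometer, so vertical flow is downward (recharge condition).

|i_v| ≈ 0.153; vertical flow is downward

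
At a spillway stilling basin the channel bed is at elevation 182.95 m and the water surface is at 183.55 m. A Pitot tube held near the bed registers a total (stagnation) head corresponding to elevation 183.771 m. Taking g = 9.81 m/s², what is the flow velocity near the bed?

Near the bed, under hydrostatic conditions, the piezometric head (z + ψ) equals the free-surface elevation, 183.55 m.
Velocity head = total − piezometric = 183.771 − 183.55 = 0.221 m.
v = √(2g·h_v) = √(2 × 9.81 × 0.221) = 2.08 m/s.

v ≈ 2.08 m/s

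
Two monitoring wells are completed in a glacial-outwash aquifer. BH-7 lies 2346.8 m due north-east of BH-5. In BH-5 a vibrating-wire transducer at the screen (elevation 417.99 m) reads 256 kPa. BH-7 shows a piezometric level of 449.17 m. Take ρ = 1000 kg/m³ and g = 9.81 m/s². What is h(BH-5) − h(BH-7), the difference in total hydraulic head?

Pressure head at BH-5: ψ = P/(ρg) = 256×1000 / (1000 × 9.81) = 26.10 m.
Total head at BH-5: h = z + ψ = 417.99 + 26.10 = 444.09 m.
Total head at BH-7: h = 449.17 m (water level in the piezometer is the total head).
Head difference: h(BH-5) − h(BH-7) = 444.09 − 449.17 = -5.08 m.

Δh ≈ -5.08 m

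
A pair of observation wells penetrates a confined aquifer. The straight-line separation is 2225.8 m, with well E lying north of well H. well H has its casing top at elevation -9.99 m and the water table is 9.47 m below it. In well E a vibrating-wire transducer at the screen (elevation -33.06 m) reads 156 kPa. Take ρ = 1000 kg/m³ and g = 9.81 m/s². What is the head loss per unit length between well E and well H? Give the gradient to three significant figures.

i ≈ 0.00103 m/m

Total head at well H: h = -9.99 − 9.47 = -19.46 m.
Pressure head at well E: ψ = P/(ρg) = 156×1000 / (1000 × 9.81) = 15.90 m.
Total head at well E: h = z + ψ = -33.06 + 15.90 = -17.16 m.
Head difference: h(well H) − h(well E) = -19.46 − (-17.16) = -2.30 m.
Hydraulic gradient: i = |Δh| / L = 2.30 / 2225.8 = 0.00103.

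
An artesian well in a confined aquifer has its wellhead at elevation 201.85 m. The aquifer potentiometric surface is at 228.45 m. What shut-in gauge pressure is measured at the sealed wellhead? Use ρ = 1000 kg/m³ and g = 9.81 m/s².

P ≈ 261 kPa

Head above the cap: Δh = 228.45 − 201.85 = 26.60 m.
P = ρgΔh = 1000 × 9.81 × 26.60 = 260946 Pa ≈ 261 kPa.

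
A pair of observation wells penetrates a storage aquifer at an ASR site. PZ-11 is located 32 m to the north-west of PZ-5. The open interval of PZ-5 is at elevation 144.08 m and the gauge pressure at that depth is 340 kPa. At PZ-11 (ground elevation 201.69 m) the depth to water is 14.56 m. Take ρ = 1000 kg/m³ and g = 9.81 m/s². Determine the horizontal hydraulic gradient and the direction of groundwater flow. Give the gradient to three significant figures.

Pressure head at PZ-5: ψ = P/(ρg) = 340×1000 / (1000 × 9.81) = 34.66 m.
Total head at PZ-5: h = z + ψ = 144.08 + 34.66 = 178.74 m.
Total head at PZ-11: h = 201.69 − 14.56 = 187.13 m.
Head difference: h(PZ-5) − h(PZ-11) = 178.74 − 187.13 = -8.39 m.
Hydraulic gradient: i = |Δh| / L = 8.39 / 32 = 0.262.
Flow is from higher to lower head: from PZ-11 toward PZ-5, i.e. toward the south-east.

i ≈ 0.262; groundwater flows toward the south-east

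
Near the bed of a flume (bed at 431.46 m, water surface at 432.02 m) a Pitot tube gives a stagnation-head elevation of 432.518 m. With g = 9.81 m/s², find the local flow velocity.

v ≈ 3.13 m/s

Near the bed, under hydrostatic conditions, the piezometric head (z + ψ) equals the free-surface elevation, 432.02 m.
Velocity head = total − piezometric = 432.518 − 432.02 = 0.498 m.
v = √(2g·h_v) = √(2 × 9.81 × 0.498) = 3.13 m/s.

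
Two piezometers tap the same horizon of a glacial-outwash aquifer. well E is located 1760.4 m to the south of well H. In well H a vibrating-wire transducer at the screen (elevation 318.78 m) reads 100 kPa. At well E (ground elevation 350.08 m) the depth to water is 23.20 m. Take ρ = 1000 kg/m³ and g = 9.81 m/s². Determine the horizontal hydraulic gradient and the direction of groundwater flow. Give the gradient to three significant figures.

i ≈ 0.00119; groundwater flows toward the south

Pressure head at well H: ψ = P/(ρg) = 100×1000 / (1000 × 9.81) = 10.19 m.
Total head at well H: h = z + ψ = 318.78 + 10.19 = 328.97 m.
Total head at well E: h = 350.08 − 23.20 = 326.88 m.
Head difference: h(well H) − h(well E) = 328.97 − 326.88 = 2.09 m.
Hydraulic gradient: i = |Δh| / L = 2.09 / 1760.4 = 0.00119.
Flow is from higher to lower head: from well H toward well E, i.e. toward the south.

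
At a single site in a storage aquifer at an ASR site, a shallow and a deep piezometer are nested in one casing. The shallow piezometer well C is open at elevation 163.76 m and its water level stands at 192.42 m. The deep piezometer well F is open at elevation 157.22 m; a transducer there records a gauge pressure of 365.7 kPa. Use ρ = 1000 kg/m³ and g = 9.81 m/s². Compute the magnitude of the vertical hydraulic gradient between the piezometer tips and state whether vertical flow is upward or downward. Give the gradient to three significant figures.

Total head at well C: h = 192.42 m (water level in the standpipe).
Pressure head at well F: ψ = P/(ρg) = 365.7×1000 / (1000 × 9.81) = 37.28 m.
Total head at well F: h = z + ψ = 157.22 + 37.28 = 194.50 m.
Δh = h(well C) − h(well F) = 192.42 − 194.50 = -2.08 m.
Vertical separation Δz = 163.76 − 157.22 = 6.54 m.
|i_v| = |Δh| / Δz = 2.08 / 6.54 = 0.318.
Head is higher in the deep piezometer, so vertical flow is upward (discharge condition).

|i_v| ≈ 0.318; vertical flow is upward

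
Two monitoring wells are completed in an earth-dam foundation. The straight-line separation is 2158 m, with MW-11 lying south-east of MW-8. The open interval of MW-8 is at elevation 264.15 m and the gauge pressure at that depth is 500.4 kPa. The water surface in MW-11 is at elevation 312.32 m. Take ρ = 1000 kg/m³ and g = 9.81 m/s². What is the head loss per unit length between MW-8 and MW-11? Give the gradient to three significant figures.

Pressure head at MW-8: ψ = P/(ρg) = 500.4×1000 / (1000 × 9.81) = 51.01 m.
Total head at MW-8: h = z + ψ = 264.15 + 51.01 = 315.16 m.
Total head at MW-11: h = 312.32 m (water level in the piezometer is the total head).
Head difference: h(MW-8) − h(MW-11) = 315.16 − 312.32 = 2.84 m.
Hydraulic gradient: i = |Δh| / L = 2.84 / 2158 = 0.00132.

i ≈ 0.00132 m/m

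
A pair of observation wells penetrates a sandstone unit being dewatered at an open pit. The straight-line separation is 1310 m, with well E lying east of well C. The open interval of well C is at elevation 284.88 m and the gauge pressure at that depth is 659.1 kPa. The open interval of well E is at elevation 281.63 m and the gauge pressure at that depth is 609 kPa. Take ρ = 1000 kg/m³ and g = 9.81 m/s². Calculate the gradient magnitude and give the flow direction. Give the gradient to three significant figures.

i ≈ 0.00638; groundwater flows toward the east

Pressure head at well C: ψ = P/(ρg) = 659.1×1000 / (1000 × 9.81) = 67.19 m.
Total head at well C: h = z + ψ = 284.88 + 67.19 = 352.07 m.
Pressure head at well E: ψ = P/(ρg) = 609×1000 / (1000 × 9.81) = 62.08 m.
Total head at well E: h = z + ψ = 281.63 + 62.08 = 343.71 m.
Head difference: h(well C) − h(well E) = 352.07 − 343.71 = 8.36 m.
Hydraulic gradient: i = |Δh| / L = 8.36 / 1310 = 0.00638.
Flow is from higher to lower head: from well C toward well E, i.e. toward the east.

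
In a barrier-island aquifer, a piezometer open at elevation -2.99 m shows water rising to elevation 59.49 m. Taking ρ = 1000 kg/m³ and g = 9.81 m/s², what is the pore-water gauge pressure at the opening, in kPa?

Pressure head ψ = h − z = 59.49 − (-2.99) = 62.48 m.
P = ρgψ = 1000 × 9.81 × 62.48 = 612929 Pa ≈ 613 kPa.

P ≈ 613 kPa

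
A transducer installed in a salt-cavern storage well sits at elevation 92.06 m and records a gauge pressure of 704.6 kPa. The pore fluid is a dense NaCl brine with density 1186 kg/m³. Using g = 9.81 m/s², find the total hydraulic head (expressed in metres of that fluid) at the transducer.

ψ = P/(ρg) = 704.6×1000 / (1186 × 9.81) = 60.56 m.
h = z + ψ = 92.06 + 60.56 = 152.62 m.

h ≈ 152.62 m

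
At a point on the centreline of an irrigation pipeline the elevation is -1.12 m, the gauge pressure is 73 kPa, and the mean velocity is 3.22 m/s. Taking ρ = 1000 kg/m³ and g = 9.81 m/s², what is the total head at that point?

h ≈ 6.85 m

Pressure head ψ = P/(ρg) = 73×1000 / (1000 × 9.81) = 7.44 m.
Velocity head = v²/(2g) = 3.22² / (2 × 9.81) = 0.528 m.
h = z + ψ + v²/(2g) = -1.12 + 7.44 + 0.528 = 6.85 m.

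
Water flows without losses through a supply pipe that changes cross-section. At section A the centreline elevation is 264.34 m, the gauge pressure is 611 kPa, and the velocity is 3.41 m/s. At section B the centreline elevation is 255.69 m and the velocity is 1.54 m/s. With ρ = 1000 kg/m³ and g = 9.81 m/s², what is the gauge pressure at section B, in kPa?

Pressure head at A: ψ₁ = P₁/(ρg) = 611×1000 / (1000 × 9.81) = 62.28 m.
Velocity heads: v₁²/2g = 3.41²/19.62 = 0.593 m; v₂²/2g = 1.54²/19.62 = 0.121 m.
Total head H = z₁ + ψ₁ + v₁²/2g = 264.34 + 62.28 + 0.593 = 327.21 m.
ψ₂ = H − z₂ − v₂²/2g = 327.21 − 255.69 − 0.121 = 71.40 m.
P₂ = ρgψ₂ = 1000 × 9.81 × 71.40 ≈ 700 kPa.

P₂ ≈ 700 kPa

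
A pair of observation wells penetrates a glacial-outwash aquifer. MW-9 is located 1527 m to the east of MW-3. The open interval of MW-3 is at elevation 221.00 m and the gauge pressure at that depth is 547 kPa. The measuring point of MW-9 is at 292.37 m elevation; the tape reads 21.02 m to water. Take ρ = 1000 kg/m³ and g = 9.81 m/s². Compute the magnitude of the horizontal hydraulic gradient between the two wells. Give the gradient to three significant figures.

Pressure head at MW-3: ψ = P/(ρg) = 547×1000 / (1000 × 9.81) = 55.76 m.
Total head at MW-3: h = z + ψ = 221.00 + 55.76 = 276.76 m.
Total head at MW-9: h = 292.37 − 21.02 = 271.35 m.
Head difference: h(MW-3) − h(MW-9) = 276.76 − 271.35 = 5.41 m.
Hydraulic gradient: i = |Δh| / L = 5.41 / 1527 = 0.00354.

i ≈ 0.00354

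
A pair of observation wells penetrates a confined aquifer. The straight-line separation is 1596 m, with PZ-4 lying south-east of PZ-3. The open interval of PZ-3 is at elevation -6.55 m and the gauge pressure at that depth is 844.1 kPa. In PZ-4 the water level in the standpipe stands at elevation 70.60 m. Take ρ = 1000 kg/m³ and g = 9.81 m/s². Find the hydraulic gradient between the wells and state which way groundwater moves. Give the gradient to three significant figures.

i ≈ 0.00557; groundwater flows toward the south-east

Pressure head at PZ-3: ψ = P/(ρg) = 844.1×1000 / (1000 × 9.81) = 86.04 m.
Total head at PZ-3: h = z + ψ = -6.55 + 86.04 = 79.49 m.
Total head at PZ-4: h = 70.60 m (water level in the piezometer is the total head).
Head difference: h(PZ-3) − h(PZ-4) = 79.49 − 70.60 = 8.89 m.
Hydraulic gradient: i = |Δh| / L = 8.89 / 1596 = 0.00557.
Flow is from higher to lower head: from PZ-3 toward PZ-4, i.e. toward the south-east.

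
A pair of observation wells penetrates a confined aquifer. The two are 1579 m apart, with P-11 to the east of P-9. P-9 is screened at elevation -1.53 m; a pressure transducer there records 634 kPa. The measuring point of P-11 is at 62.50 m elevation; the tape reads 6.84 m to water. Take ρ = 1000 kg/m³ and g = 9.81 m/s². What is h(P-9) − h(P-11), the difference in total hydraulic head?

Δh ≈ 7.44 m

Pressure head at P-9: ψ = P/(ρg) = 634×1000 / (1000 × 9.81) = 64.63 m.
Total head at P-9: h = z + ψ = -1.53 + 64.63 = 63.10 m.
Total head at P-11: h = 62.50 − 6.84 = 55.66 m.
Head difference: h(P-9) − h(P-11) = 63.10 − 55.66 = 7.44 m.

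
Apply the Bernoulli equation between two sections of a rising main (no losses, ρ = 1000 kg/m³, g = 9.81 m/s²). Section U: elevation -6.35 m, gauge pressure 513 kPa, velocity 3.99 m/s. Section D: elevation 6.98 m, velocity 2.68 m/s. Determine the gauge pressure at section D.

P₂ ≈ 387 kPa

Pressure head at U: ψ₁ = P₁/(ρg) = 513×1000 / (1000 × 9.81) = 52.29 m.
Velocity heads: v₁²/2g = 3.99²/19.62 = 0.811 m; v₂²/2g = 2.68²/19.62 = 0.366 m.
Total head H = z₁ + ψ₁ + v₁²/2g = -6.35 + 52.29 + 0.811 = 46.75 m.
ψ₂ = H − z₂ − v₂²/2g = 46.75 − 6.98 − 0.366 = 39.40 m.
P₂ = ρgψ₂ = 1000 × 9.81 × 39.40 ≈ 387 kPa.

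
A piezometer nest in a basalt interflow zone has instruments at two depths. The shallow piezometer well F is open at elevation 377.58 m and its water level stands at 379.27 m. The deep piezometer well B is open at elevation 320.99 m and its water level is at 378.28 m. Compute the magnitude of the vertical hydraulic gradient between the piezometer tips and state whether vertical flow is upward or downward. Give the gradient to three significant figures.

|i_v| ≈ 0.0175; vertical flow is downward

Total head at well F: h = 379.27 m (water level in the standpipe).
Total head at well B: h = 378.28 m.
Δh = h(well F) − h(well B) = 379.27 − 378.28 = 0.99 m.
Vertical separation Δz = 377.58 − 320.99 = 56.59 m.
|i_v| = |Δh| / Δz = 0.99 / 56.59 = 0.0175.
Head is higher in the shallow piezometer, so vertical flow is downward (recharge condition).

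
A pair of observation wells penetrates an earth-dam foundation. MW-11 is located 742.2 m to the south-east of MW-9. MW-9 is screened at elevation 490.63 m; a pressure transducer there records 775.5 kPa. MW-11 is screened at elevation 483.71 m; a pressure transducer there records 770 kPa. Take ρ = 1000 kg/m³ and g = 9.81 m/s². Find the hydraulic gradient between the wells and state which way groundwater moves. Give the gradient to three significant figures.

i ≈ 0.0101; groundwater flows toward the south-east

Pressure head at MW-9: ψ = P/(ρg) = 775.5×1000 / (1000 × 9.81) = 79.05 m.
Total head at MW-9: h = z + ψ = 490.63 + 79.05 = 569.68 m.
Pressure head at MW-11: ψ = P/(ρg) = 770×1000 / (1000 × 9.81) = 78.49 m.
Total head at MW-11: h = z + ψ = 483.71 + 78.49 = 562.20 m.
Head difference: h(MW-9) − h(MW-11) = 569.68 − 562.20 = 7.48 m.
Hydraulic gradient: i = |Δh| / L = 7.48 / 742.2 = 0.0101.
Flow is from higher to lower head: from MW-9 toward MW-11, i.e. toward the south-east.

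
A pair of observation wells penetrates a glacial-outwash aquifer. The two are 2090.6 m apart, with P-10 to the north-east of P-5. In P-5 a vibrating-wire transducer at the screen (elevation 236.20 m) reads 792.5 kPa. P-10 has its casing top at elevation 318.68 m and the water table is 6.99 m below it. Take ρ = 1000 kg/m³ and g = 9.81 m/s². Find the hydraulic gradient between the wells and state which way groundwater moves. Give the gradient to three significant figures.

i ≈ 0.00253; groundwater flows toward the north-east

Pressure head at P-5: ψ = P/(ρg) = 792.5×1000 / (1000 × 9.81) = 80.78 m.
Total head at P-5: h = z + ψ = 236.20 + 80.78 = 316.98 m.
Total head at P-10: h = 318.68 − 6.99 = 311.69 m.
Head difference: h(P-5) − h(P-10) = 316.98 − 311.69 = 5.29 m.
Hydraulic gradient: i = |Δh| / L = 5.29 / 2090.6 = 0.00253.
Flow is from higher to lower head: from P-5 toward P-10, i.e. toward the north-east.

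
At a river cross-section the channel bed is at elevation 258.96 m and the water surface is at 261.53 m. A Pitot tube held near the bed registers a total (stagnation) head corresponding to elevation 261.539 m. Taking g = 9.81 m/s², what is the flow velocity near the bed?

Near the bed, under hydrostatic conditions, the piezometric head (z + ψ) equals the free-surface elevation, 261.53 m.
Velocity head = total − piezometric = 261.539 − 261.53 = 0.009 m.
v = √(2g·h_v) = √(2 × 9.81 × 0.009) = 0.420 m/s.

v ≈ 0.420 m/s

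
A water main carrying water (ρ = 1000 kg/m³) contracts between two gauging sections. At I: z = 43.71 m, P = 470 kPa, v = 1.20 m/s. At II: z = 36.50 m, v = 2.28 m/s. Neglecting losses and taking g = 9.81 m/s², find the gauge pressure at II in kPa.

P₂ ≈ 539 kPa

Pressure head at I: ψ₁ = P₁/(ρg) = 470×1000 / (1000 × 9.81) = 47.91 m.
Velocity heads: v₁²/2g = 1.20²/19.62 = 0.073 m; v₂²/2g = 2.28²/19.62 = 0.265 m.
Total head H = z₁ + ψ₁ + v₁²/2g = 43.71 + 47.91 + 0.073 = 91.69 m.
ψ₂ = H − z₂ − v₂²/2g = 91.69 − 36.50 − 0.265 = 54.92 m.
P₂ = ρgψ₂ = 1000 × 9.81 × 54.92 ≈ 539 kPa.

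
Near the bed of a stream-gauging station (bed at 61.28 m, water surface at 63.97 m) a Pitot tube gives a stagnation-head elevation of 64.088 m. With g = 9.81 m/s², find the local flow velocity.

v ≈ 1.52 m/s

Near the bed, under hydrostatic conditions, the piezometric head (z + ψ) equals the free-surface elevation, 63.97 m.
Velocity head = total − piezometric = 64.088 − 63.97 = 0.118 m.
v = √(2g·h_v) = √(2 × 9.81 × 0.118) = 1.52 m/s.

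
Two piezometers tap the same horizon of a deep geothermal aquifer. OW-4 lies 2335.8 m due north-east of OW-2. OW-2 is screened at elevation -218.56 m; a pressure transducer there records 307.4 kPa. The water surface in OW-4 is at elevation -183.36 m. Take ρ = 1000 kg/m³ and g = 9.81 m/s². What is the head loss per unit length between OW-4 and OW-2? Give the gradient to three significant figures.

Pressure head at OW-2: ψ = P/(ρg) = 307.4×1000 / (1000 × 9.81) = 31.34 m.
Total head at OW-2: h = z + ψ = -218.56 + 31.34 = -187.22 m.
Total head at OW-4: h = -183.36 m (water level in the piezometer is the total head).
Head difference: h(OW-2) − h(OW-4) = -187.22 − (-183.36) = -3.86 m.
Hydraulic gradient: i = |Δh| / L = 3.86 / 2335.8 = 0.00165.

i ≈ 0.00165 m/m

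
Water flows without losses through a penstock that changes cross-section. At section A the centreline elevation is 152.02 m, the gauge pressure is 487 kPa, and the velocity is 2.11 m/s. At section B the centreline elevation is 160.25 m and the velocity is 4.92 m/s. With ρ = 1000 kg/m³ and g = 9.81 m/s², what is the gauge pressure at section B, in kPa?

P₂ ≈ 396 kPa

Pressure head at A: ψ₁ = P₁/(ρg) = 487×1000 / (1000 × 9.81) = 49.64 m.
Velocity heads: v₁²/2g = 2.11²/19.62 = 0.227 m; v₂²/2g = 4.92²/19.62 = 1.234 m.
Total head H = z₁ + ψ₁ + v₁²/2g = 152.02 + 49.64 + 0.227 = 201.89 m.
ψ₂ = H − z₂ − v₂²/2g = 201.89 − 160.25 − 1.234 = 40.41 m.
P₂ = ρgψ₂ = 1000 × 9.81 × 40.41 ≈ 396 kPa.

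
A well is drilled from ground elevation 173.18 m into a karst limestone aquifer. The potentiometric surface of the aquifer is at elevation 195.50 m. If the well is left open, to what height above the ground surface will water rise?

≈ 22.32 m above ground

Water rises to the potentiometric surface, so the rise above ground = 195.50 − 173.18 = 22.32 m.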